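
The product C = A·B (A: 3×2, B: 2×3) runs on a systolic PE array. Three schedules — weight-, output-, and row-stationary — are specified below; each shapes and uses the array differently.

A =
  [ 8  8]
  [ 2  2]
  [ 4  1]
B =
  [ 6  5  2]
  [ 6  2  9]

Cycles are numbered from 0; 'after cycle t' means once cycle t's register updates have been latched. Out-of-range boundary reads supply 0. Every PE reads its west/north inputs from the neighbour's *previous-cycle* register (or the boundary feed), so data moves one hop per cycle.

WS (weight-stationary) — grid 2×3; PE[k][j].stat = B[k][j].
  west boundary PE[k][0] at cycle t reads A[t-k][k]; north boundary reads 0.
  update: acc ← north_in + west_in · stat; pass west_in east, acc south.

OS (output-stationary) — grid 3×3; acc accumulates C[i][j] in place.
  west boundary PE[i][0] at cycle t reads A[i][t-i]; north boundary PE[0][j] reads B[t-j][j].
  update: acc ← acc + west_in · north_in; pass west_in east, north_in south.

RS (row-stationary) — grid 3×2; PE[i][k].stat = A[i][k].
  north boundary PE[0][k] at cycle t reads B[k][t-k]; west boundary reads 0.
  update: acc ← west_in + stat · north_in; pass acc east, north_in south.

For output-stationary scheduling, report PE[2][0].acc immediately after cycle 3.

OS (3×3). Following PE[2][0] plus its west/north inputs:
  step 0 · PE1,0: acc=0; fwd→0 fwd↓0
  step 0 · PE2,0: acc=0; fwd→0 fwd↓0
  step 1 · PE1,0: acc=12; fwd→2 fwd↓6
  step 1 · PE2,0: acc=0; fwd→0 fwd↓0
  step 2 · PE1,0: acc=24; fwd→2 fwd↓6
  step 2 · PE2,0: acc=24; fwd→4 fwd↓6
  step 3 · PE1,0: acc=24; fwd→0 fwd↓0
  step 3 · PE2,0: acc=30; fwd→1 fwd↓6

PE[2][0].acc = 30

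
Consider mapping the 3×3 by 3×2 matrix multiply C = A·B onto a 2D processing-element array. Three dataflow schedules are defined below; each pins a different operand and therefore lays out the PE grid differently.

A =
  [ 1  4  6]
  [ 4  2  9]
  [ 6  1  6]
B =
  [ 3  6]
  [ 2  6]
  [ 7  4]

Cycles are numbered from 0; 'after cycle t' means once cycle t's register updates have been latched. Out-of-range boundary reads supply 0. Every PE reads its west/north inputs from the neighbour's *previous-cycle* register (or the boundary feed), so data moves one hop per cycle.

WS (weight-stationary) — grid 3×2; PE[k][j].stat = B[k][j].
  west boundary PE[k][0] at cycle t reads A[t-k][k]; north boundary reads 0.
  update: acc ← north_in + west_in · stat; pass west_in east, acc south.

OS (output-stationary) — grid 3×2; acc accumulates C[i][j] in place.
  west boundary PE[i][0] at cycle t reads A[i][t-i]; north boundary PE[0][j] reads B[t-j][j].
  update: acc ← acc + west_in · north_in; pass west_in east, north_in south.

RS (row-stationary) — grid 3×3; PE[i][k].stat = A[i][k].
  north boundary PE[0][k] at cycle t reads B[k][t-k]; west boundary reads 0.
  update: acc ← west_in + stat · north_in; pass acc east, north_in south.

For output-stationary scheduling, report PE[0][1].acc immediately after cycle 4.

Tracing OS — 3×2 array, target PE[0][1]:
  @0  [0,0]  acc 3  |  →1  ↓3
  @0  [0,1]  acc 0  |  →0  ↓0
  @1  [0,0]  acc 11  |  →4  ↓2
  @1  [0,1]  acc 6  |  →1  ↓6
  @2  [0,0]  acc 53  |  →6  ↓7
  @2  [0,1]  acc 30  |  →4  ↓6
  @3  [0,0]  acc 53  |  →0  ↓0
  @3  [0,1]  acc 54  |  →6  ↓4
  @4  [0,0]  acc 53  |  →0  ↓0
  @4  [0,1]  acc 54  |  →0  ↓0

PE[0][1].acc = 54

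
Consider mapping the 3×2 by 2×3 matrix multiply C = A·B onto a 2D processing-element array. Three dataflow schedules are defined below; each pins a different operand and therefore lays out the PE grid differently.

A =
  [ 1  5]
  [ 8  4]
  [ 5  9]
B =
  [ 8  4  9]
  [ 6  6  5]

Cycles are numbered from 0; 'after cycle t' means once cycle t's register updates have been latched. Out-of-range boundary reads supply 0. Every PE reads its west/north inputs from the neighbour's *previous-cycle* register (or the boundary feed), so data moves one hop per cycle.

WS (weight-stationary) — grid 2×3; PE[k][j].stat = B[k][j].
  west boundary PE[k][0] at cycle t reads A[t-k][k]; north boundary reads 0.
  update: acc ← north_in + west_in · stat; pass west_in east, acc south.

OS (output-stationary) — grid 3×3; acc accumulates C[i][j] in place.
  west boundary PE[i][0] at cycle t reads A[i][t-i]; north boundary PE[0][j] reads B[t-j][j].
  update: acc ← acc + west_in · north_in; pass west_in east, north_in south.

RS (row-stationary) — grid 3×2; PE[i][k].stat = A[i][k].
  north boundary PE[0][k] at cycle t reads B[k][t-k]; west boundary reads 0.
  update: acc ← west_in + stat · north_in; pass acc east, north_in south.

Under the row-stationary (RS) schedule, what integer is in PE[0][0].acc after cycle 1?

RS 3×2: PE[0][0] cycle-by-cycle (with neighbour feeds):
  c0 r0c0: 8 / 8 / 8
  c1 r0c0: 4 / 4 / 4

PE[0][0].acc = 4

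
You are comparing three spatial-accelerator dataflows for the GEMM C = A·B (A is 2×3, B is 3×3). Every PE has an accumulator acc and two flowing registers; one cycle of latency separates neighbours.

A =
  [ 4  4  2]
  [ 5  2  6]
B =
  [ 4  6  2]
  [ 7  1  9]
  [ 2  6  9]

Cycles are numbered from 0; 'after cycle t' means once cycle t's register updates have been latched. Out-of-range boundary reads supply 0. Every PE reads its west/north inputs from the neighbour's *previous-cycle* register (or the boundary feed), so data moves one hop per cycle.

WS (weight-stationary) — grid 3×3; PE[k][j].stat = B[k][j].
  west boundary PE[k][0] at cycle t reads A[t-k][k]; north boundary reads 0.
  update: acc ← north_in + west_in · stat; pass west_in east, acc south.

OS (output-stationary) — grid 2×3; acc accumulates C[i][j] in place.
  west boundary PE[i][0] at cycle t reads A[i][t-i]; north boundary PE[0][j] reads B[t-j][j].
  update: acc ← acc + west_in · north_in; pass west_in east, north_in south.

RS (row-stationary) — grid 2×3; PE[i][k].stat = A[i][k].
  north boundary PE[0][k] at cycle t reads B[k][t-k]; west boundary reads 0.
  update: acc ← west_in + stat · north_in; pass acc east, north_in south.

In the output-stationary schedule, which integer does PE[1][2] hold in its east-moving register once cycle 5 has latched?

register = 6

OS 2×3: PE[1][2] cycle-by-cycle (with neighbour feeds):
  t=0 PE[0][2]: acc=0 h=0 v=0
  t=0 PE[1][1]: acc=0 h=0 v=0
  t=0 PE[1][2]: acc=0 h=0 v=0
  t=1 PE[0][2]: acc=0 h=0 v=0
  t=1 PE[1][1]: acc=0 h=0 v=0
  t=1 PE[1][2]: acc=0 h=0 v=0
  t=2 PE[0][2]: acc=8 h=4 v=2
  t=2 PE[1][1]: acc=30 h=5 v=6
  t=2 PE[1][2]: acc=0 h=0 v=0
  t=3 PE[0][2]: acc=44 h=4 v=9
  t=3 PE[1][1]: acc=32 h=2 v=1
  t=3 PE[1][2]: acc=10 h=5 v=2
  t=4 PE[0][2]: acc=62 h=2 v=9
  t=4 PE[1][1]: acc=68 h=6 v=6
  t=4 PE[1][2]: acc=28 h=2 v=9
  t=5 PE[0][2]: acc=62 h=0 v=0
  t=5 PE[1][1]: acc=68 h=0 v=0
  t=5 PE[1][2]: acc=82 h=6 v=9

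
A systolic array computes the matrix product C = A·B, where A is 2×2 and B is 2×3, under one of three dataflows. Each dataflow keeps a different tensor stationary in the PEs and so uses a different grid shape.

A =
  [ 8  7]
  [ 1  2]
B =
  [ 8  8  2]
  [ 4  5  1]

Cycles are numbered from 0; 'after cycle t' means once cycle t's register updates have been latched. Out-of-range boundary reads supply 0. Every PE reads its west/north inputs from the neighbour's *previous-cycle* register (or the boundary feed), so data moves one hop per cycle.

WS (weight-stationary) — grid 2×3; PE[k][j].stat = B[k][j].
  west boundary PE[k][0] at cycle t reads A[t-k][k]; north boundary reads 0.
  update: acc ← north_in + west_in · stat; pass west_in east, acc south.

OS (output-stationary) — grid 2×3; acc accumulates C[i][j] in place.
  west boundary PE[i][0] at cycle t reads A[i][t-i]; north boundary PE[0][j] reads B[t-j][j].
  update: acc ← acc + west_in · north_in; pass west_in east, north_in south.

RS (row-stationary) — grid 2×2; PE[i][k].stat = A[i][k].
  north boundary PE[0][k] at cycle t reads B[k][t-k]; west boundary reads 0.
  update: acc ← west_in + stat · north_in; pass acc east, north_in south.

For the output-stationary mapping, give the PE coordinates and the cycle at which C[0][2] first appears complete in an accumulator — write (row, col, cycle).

(row, col, cycle) = (0, 2, 3)

OS — PE[0][2] is where C[0][2] collects:
  0: (0,2).acc=0  regs=<0,0>
  1: (0,2).acc=0  regs=<0,0>
  2: (0,2).acc=16  regs=<8,2>
  3: (0,2).acc=23  regs=<7,1>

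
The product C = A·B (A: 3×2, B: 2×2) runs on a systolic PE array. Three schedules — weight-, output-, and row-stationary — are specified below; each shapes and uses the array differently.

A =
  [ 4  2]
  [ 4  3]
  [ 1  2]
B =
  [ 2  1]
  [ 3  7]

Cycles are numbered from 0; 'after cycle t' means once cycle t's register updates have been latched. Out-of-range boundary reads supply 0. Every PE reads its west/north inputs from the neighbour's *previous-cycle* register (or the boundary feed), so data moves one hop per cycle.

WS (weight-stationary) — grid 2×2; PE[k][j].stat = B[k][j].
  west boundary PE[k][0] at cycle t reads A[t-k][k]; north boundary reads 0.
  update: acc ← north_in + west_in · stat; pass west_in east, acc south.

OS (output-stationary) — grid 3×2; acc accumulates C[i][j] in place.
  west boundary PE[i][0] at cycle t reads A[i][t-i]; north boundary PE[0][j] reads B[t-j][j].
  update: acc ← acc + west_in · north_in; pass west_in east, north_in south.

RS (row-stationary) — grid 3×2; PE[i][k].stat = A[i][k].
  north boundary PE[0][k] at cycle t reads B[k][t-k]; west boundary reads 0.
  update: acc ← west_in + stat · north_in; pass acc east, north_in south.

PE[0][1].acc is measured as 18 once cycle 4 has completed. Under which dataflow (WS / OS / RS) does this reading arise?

— WS: 2×2; PE[0][1] trace:
  after 0 — PE[0][1] acc=0, pass-E 0, pass-S 0
  after 1 — PE[0][1] acc=4, pass-E 4, pass-S 4
  after 2 — PE[0][1] acc=4, pass-E 4, pass-S 4
  after 3 — PE[0][1] acc=1, pass-E 1, pass-S 1
  after 4 — PE[0][1] acc=0, pass-E 0, pass-S 0
— OS: 3×2; PE[0][1] trace:
  after 0 — PE[0][1] acc=0, pass-E 0, pass-S 0
  after 1 — PE[0][1] acc=4, pass-E 4, pass-S 1
  after 2 — PE[0][1] acc=18, pass-E 2, pass-S 7
  after 3 — PE[0][1] acc=18, pass-E 0, pass-S 0
  after 4 — PE[0][1] acc=18, pass-E 0, pass-S 0
— RS: 3×2; PE[0][1] trace:
  after 0 — PE[0][1] acc=0, pass-E 0, pass-S 0
  after 1 — PE[0][1] acc=14, pass-E 14, pass-S 3
  after 2 — PE[0][1] acc=18, pass-E 18, pass-S 7
  after 3 — PE[0][1] acc=0, pass-E 0, pass-S 0
  after 4 — PE[0][1] acc=0, pass-E 0, pass-S 0

dataflow = OS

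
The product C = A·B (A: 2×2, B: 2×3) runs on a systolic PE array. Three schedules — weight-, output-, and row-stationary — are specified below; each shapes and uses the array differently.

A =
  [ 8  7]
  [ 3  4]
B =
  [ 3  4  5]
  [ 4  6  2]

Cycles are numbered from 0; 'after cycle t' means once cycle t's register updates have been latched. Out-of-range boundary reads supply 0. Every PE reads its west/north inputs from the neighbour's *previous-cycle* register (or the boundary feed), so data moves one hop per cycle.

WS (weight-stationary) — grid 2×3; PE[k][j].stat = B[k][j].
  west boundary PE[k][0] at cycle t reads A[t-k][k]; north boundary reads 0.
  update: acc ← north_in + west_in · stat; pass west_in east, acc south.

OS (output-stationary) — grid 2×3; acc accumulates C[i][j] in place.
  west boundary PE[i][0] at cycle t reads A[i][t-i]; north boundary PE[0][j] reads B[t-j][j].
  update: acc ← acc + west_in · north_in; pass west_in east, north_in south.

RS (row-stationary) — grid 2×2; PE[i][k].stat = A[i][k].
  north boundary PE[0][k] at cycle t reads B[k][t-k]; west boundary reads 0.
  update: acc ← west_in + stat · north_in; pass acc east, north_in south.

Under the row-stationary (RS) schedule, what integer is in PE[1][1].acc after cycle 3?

RS 2×2: PE[1][1] cycle-by-cycle (with neighbour feeds):
  [0] (0,1) acc=0 (h:0 v:0)
  [0] (1,0) acc=0 (h:0 v:0)
  [0] (1,1) acc=0 (h:0 v:0)
  [1] (0,1) acc=52 (h:52 v:4)
  [1] (1,0) acc=9 (h:9 v:3)
  [1] (1,1) acc=0 (h:0 v:0)
  [2] (0,1) acc=74 (h:74 v:6)
  [2] (1,0) acc=12 (h:12 v:4)
  [2] (1,1) acc=25 (h:25 v:4)
  [3] (0,1) acc=54 (h:54 v:2)
  [3] (1,0) acc=15 (h:15 v:5)
  [3] (1,1) acc=36 (h:36 v:6)

PE[1][1].acc = 36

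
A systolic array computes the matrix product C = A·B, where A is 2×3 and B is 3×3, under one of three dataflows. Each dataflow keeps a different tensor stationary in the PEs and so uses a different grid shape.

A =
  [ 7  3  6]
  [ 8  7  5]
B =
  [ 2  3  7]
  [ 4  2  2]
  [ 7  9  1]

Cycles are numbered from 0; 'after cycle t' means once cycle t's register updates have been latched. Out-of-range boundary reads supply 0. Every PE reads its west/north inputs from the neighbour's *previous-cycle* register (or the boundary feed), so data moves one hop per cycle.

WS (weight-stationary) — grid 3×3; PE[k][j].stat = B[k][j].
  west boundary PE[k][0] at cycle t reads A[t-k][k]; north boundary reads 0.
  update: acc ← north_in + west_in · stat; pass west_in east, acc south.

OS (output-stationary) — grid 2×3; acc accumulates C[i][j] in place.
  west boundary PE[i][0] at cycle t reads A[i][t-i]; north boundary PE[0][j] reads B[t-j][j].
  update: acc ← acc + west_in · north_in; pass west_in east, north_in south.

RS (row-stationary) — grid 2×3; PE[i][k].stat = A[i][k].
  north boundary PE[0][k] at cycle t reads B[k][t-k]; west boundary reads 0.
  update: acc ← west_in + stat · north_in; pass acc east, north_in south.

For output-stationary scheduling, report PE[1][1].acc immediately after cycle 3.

Tracing OS — 2×3 array, target PE[1][1]:
  step 0 · PE0,1: acc=0; fwd→0 fwd↓0
  step 0 · PE1,0: acc=0; fwd→0 fwd↓0
  step 0 · PE1,1: acc=0; fwd→0 fwd↓0
  step 1 · PE0,1: acc=21; fwd→7 fwd↓3
  step 1 · PE1,0: acc=16; fwd→8 fwd↓2
  step 1 · PE1,1: acc=0; fwd→0 fwd↓0
  step 2 · PE0,1: acc=27; fwd→3 fwd↓2
  step 2 · PE1,0: acc=44; fwd→7 fwd↓4
  step 2 · PE1,1: acc=24; fwd→8 fwd↓3
  step 3 · PE0,1: acc=81; fwd→6 fwd↓9
  step 3 · PE1,0: acc=79; fwd→5 fwd↓7
  step 3 · PE1,1: acc=38; fwd→7 fwd↓2

PE[1][1].acc = 38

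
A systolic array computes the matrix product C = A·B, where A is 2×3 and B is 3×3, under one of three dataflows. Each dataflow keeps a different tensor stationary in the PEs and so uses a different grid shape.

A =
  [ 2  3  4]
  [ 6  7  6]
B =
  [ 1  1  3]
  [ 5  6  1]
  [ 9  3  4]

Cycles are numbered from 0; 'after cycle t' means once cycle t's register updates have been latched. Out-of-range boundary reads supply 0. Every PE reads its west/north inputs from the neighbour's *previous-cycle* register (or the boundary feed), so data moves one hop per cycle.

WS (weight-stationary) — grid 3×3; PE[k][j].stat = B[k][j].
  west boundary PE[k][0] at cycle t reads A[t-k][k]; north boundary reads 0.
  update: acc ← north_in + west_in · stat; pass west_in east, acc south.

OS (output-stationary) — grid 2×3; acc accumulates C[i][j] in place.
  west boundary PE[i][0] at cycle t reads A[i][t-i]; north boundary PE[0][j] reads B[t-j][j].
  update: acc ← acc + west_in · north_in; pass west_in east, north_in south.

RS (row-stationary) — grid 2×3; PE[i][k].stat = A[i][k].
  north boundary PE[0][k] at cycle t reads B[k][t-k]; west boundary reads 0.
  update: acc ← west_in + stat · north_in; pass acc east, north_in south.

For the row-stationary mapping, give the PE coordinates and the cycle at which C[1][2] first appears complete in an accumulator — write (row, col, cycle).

RS — PE[1][2] is where C[1][2] collects:
  c0 r1c2: 0 / 0 / 0
  c1 r1c2: 0 / 0 / 0
  c2 r1c2: 0 / 0 / 0
  c3 r1c2: 95 / 95 / 9
  c4 r1c2: 66 / 66 / 3
  c5 r1c2: 49 / 49 / 4

(row, col, cycle) = (1, 2, 5)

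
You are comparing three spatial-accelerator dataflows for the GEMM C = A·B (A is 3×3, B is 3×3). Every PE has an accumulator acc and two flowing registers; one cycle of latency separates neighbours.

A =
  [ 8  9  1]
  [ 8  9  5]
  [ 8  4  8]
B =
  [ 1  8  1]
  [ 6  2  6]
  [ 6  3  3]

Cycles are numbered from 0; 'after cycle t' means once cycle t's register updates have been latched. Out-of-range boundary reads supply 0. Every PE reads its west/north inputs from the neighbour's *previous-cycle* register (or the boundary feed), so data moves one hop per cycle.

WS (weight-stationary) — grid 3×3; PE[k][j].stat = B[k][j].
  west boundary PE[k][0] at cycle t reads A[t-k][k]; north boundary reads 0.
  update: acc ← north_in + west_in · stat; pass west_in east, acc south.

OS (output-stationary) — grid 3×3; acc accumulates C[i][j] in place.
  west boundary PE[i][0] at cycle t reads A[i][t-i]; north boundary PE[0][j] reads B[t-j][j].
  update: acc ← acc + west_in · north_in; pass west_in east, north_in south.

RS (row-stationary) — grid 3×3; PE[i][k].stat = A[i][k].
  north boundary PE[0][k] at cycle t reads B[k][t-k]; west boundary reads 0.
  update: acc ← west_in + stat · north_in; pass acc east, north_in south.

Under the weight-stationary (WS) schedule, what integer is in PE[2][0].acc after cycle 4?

WS 3×3: PE[2][0] cycle-by-cycle (with neighbour feeds):
  t=0 PE[1][0]: acc=0 h=0 v=0
  t=0 PE[2][0]: acc=0 h=0 v=0
  t=1 PE[1][0]: acc=62 h=9 v=62
  t=1 PE[2][0]: acc=0 h=0 v=0
  t=2 PE[1][0]: acc=62 h=9 v=62
  t=2 PE[2][0]: acc=68 h=1 v=68
  t=3 PE[1][0]: acc=32 h=4 v=32
  t=3 PE[2][0]: acc=92 h=5 v=92
  t=4 PE[1][0]: acc=0 h=0 v=0
  t=4 PE[2][0]: acc=80 h=8 v=80

PE[2][0].acc = 80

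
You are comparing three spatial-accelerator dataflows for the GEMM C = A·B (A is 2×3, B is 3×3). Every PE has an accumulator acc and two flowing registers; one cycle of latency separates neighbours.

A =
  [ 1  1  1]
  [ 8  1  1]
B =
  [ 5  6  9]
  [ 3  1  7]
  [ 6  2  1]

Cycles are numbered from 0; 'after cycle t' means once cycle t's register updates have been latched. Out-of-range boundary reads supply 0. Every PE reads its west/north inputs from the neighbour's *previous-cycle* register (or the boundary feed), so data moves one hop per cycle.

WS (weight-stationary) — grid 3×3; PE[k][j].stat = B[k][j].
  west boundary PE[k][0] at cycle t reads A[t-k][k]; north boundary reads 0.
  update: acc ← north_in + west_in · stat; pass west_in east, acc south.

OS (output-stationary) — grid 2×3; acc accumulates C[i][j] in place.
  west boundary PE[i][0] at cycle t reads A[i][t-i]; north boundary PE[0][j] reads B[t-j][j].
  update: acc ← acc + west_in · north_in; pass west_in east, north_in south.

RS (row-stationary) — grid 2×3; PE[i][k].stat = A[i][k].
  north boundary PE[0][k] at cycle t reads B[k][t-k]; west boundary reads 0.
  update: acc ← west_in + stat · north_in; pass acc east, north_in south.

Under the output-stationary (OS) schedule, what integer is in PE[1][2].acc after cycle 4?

OS (2×3). Following PE[1][2] plus its west/north inputs:
  after 0 — PE[0][2] acc=0, pass-E 0, pass-S 0
  after 0 — PE[1][1] acc=0, pass-E 0, pass-S 0
  after 0 — PE[1][2] acc=0, pass-E 0, pass-S 0
  after 1 — PE[0][2] acc=0, pass-E 0, pass-S 0
  after 1 — PE[1][1] acc=0, pass-E 0, pass-S 0
  after 1 — PE[1][2] acc=0, pass-E 0, pass-S 0
  after 2 — PE[0][2] acc=9, pass-E 1, pass-S 9
  after 2 — PE[1][1] acc=48, pass-E 8, pass-S 6
  after 2 — PE[1][2] acc=0, pass-E 0, pass-S 0
  after 3 — PE[0][2] acc=16, pass-E 1, pass-S 7
  after 3 — PE[1][1] acc=49, pass-E 1, pass-S 1
  after 3 — PE[1][2] acc=72, pass-E 8, pass-S 9
  after 4 — PE[0][2] acc=17, pass-E 1, pass-S 1
  after 4 — PE[1][1] acc=51, pass-E 1, pass-S 2
  after 4 — PE[1][2] acc=79, pass-E 1, pass-S 7

PE[1][2].acc = 79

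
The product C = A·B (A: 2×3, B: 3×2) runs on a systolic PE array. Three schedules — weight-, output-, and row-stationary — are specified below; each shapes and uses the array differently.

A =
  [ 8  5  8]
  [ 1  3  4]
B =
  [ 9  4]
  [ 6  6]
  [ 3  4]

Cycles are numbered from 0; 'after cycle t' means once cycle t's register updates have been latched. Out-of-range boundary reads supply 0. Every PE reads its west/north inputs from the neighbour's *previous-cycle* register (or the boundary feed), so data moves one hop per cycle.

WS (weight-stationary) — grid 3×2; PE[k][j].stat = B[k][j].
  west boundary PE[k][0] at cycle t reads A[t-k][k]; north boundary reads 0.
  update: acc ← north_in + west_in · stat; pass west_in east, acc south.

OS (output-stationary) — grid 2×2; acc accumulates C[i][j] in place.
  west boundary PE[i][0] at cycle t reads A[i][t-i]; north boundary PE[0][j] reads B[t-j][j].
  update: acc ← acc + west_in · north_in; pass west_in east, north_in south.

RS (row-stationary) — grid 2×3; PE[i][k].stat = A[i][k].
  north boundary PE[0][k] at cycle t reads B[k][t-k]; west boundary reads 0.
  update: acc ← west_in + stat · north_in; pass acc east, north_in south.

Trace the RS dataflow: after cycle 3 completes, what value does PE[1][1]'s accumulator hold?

RS 2×3: PE[1][1] cycle-by-cycle (with neighbour feeds):
  c0 r0c1: 0 / 0 / 0
  c0 r1c0: 0 / 0 / 0
  c0 r1c1: 0 / 0 / 0
  c1 r0c1: 102 / 102 / 6
  c1 r1c0: 9 / 9 / 9
  c1 r1c1: 0 / 0 / 0
  c2 r0c1: 62 / 62 / 6
  c2 r1c0: 4 / 4 / 4
  c2 r1c1: 27 / 27 / 6
  c3 r0c1: 0 / 0 / 0
  c3 r1c0: 0 / 0 / 0
  c3 r1c1: 22 / 22 / 6

PE[1][1].acc = 22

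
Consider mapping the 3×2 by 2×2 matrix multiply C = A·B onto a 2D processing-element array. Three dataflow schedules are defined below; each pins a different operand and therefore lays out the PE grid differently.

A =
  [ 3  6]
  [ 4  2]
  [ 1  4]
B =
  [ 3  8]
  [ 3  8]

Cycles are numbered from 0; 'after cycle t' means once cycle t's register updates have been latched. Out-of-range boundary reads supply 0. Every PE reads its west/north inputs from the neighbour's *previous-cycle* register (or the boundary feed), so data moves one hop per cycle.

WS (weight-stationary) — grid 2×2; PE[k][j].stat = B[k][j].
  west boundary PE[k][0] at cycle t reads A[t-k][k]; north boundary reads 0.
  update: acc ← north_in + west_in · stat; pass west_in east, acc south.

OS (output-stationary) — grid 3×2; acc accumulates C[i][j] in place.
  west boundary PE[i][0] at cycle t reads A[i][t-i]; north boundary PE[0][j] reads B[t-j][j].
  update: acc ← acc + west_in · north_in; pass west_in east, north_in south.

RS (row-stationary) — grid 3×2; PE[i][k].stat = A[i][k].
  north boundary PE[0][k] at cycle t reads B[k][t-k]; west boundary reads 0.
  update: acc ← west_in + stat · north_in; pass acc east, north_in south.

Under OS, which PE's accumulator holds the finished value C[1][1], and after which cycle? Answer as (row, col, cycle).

(row, col, cycle) = (1, 1, 3)

Under OS, C[1][1] lands at PE[1][1]:
  c0 r1c1: 0 / 0 / 0
  c1 r1c1: 0 / 0 / 0
  c2 r1c1: 32 / 4 / 8
  c3 r1c1: 48 / 2 / 8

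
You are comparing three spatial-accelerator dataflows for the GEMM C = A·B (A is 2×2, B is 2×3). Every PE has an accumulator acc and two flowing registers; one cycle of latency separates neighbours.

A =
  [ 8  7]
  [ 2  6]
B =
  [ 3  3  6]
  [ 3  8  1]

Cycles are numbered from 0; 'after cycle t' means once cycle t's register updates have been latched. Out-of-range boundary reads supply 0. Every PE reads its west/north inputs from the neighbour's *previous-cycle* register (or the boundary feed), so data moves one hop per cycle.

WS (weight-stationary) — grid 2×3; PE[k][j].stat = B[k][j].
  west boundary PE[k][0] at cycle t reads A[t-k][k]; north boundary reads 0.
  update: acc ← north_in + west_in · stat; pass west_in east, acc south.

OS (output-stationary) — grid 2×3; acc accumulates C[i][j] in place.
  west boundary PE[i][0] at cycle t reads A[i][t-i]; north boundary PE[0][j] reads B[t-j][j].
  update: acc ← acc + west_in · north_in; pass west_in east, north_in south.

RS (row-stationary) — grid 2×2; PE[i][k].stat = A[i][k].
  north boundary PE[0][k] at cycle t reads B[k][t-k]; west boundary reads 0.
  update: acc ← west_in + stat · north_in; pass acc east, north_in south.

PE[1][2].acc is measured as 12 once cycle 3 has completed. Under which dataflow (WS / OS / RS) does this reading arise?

dataflow = OS

— WS: 2×3; PE[1][2] trace:
  after 0 — PE[1][2] acc=0, pass-E 0, pass-S 0
  after 1 — PE[1][2] acc=0, pass-E 0, pass-S 0
  after 2 — PE[1][2] acc=0, pass-E 0, pass-S 0
  after 3 — PE[1][2] acc=55, pass-E 7, pass-S 55
— OS: 2×3; PE[1][2] trace:
  after 0 — PE[1][2] acc=0, pass-E 0, pass-S 0
  after 1 — PE[1][2] acc=0, pass-E 0, pass-S 0
  after 2 — PE[1][2] acc=0, pass-E 0, pass-S 0
  after 3 — PE[1][2] acc=12, pass-E 2, pass-S 6
RS: PE[1][2] is outside its 2×2 grid.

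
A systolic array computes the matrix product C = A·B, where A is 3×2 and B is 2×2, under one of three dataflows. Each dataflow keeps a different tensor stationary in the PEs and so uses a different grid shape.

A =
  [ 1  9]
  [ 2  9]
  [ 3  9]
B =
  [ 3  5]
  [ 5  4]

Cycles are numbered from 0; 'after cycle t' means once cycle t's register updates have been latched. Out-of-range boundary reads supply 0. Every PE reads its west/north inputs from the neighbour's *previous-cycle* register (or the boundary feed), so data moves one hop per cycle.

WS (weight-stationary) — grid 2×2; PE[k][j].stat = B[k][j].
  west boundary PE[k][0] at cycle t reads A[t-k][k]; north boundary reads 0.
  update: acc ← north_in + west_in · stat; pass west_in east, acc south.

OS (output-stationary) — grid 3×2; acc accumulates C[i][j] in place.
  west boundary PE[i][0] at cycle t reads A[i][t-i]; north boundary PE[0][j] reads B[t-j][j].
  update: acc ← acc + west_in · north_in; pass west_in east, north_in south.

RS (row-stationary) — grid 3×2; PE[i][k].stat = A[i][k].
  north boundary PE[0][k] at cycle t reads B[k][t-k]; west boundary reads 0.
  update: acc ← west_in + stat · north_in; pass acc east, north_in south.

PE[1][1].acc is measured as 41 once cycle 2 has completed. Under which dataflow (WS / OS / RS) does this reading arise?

WS (2×2 grid), PE[1][1]:
  c0 r1c1: 0 / 0 / 0
  c1 r1c1: 0 / 0 / 0
  c2 r1c1: 41 / 9 / 41
OS (3×2 grid), PE[1][1]:
  c0 r1c1: 0 / 0 / 0
  c1 r1c1: 0 / 0 / 0
  c2 r1c1: 10 / 2 / 5
RS (3×2 grid), PE[1][1]:
  c0 r1c1: 0 / 0 / 0
  c1 r1c1: 0 / 0 / 0
  c2 r1c1: 51 / 51 / 5

dataflow = WS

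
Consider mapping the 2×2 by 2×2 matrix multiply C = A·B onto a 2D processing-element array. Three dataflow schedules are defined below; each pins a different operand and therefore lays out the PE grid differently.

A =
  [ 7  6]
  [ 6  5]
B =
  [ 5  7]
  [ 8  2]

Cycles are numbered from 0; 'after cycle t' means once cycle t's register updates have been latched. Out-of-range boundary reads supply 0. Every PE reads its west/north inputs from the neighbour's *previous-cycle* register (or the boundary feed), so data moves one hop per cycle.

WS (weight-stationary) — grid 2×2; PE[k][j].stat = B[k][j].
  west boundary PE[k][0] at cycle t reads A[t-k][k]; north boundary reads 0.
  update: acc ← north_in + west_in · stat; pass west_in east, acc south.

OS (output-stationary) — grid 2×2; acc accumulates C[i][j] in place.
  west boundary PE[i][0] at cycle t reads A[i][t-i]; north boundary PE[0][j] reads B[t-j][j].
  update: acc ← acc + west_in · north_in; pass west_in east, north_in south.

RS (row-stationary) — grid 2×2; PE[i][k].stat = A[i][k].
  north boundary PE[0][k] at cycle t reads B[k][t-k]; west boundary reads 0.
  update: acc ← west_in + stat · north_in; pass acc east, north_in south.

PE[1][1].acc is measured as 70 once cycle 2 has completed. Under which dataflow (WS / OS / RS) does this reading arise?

WS [2×2] PE[1][1] across cycles:
  0: (1,1).acc=0  regs=<0,0>
  1: (1,1).acc=0  regs=<0,0>
  2: (1,1).acc=61  regs=<6,61>
OS [2×2] PE[1][1] across cycles:
  0: (1,1).acc=0  regs=<0,0>
  1: (1,1).acc=0  regs=<0,0>
  2: (1,1).acc=42  regs=<6,7>
RS [2×2] PE[1][1] across cycles:
  0: (1,1).acc=0  regs=<0,0>
  1: (1,1).acc=0  regs=<0,0>
  2: (1,1).acc=70  regs=<70,8>

dataflow = RS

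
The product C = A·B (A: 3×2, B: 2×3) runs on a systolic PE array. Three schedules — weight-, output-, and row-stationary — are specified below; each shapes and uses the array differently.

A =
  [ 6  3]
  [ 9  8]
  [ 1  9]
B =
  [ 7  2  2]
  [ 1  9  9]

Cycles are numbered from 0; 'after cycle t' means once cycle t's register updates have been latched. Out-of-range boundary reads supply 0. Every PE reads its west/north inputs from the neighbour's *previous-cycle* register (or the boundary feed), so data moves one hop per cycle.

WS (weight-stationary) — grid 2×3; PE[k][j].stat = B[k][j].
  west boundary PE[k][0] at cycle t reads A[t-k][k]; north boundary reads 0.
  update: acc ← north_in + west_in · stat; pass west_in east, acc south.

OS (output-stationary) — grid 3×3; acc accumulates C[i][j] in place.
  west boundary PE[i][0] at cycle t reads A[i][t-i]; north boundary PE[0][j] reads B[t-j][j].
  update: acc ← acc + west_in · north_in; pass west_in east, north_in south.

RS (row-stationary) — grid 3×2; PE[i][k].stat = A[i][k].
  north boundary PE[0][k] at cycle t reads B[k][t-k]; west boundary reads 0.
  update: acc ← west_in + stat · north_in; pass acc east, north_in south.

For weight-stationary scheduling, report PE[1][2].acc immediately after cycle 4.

WS (2×3). Following PE[1][2] plus its west/north inputs:
  t=0 PE[0][2]: acc=0 h=0 v=0
  t=0 PE[1][1]: acc=0 h=0 v=0
  t=0 PE[1][2]: acc=0 h=0 v=0
  t=1 PE[0][2]: acc=0 h=0 v=0
  t=1 PE[1][1]: acc=0 h=0 v=0
  t=1 PE[1][2]: acc=0 h=0 v=0
  t=2 PE[0][2]: acc=12 h=6 v=12
  t=2 PE[1][1]: acc=39 h=3 v=39
  t=2 PE[1][2]: acc=0 h=0 v=0
  t=3 PE[0][2]: acc=18 h=9 v=18
  t=3 PE[1][1]: acc=90 h=8 v=90
  t=3 PE[1][2]: acc=39 h=3 v=39
  t=4 PE[0][2]: acc=2 h=1 v=2
  t=4 PE[1][1]: acc=83 h=9 v=83
  t=4 PE[1][2]: acc=90 h=8 v=90

PE[1][2].acc = 90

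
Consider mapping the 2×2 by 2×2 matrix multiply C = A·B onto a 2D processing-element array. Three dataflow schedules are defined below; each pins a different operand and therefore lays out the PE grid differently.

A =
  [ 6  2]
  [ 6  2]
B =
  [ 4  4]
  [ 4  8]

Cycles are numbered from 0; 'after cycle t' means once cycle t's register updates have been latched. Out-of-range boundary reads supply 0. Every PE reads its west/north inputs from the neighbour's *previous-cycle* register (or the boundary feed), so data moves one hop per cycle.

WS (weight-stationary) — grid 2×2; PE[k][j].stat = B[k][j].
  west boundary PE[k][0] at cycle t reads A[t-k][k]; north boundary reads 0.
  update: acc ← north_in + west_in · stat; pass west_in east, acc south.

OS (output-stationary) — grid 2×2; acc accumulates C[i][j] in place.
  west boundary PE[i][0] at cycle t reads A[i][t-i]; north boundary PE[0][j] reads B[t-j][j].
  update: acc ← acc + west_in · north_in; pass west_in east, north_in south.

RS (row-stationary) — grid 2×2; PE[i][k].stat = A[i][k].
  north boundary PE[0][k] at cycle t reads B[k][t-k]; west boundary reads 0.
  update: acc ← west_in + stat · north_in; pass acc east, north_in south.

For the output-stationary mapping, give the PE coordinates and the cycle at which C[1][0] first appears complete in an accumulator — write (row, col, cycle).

(row, col, cycle) = (1, 0, 2)

OS: C[1][0] accumulates in PE[1][0]:
  after 0 — PE[1][0] acc=0, pass-E 0, pass-S 0
  after 1 — PE[1][0] acc=24, pass-E 6, pass-S 4
  after 2 — PE[1][0] acc=32, pass-E 2, pass-S 4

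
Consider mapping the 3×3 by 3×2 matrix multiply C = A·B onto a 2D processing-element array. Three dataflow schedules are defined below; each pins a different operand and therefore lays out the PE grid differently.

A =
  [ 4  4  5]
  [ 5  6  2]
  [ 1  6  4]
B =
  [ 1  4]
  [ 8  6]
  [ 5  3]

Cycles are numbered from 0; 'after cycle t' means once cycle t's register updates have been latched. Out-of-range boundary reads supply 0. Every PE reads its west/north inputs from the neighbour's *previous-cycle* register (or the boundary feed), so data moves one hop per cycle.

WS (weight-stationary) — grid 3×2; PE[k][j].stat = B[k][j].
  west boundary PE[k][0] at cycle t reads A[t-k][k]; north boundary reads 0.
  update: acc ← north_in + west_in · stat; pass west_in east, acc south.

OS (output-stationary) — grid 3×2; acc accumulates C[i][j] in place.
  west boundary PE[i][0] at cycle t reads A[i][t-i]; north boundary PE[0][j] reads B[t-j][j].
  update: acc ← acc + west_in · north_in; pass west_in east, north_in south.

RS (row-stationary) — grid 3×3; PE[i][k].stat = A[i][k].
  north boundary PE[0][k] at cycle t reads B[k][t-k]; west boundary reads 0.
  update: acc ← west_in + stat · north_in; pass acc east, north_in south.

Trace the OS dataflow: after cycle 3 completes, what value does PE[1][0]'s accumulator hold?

OS on a 3×2 grid — tracing PE[1][0] and its feeders:
  [0] (0,0) acc=4 (h:4 v:1)
  [0] (1,0) acc=0 (h:0 v:0)
  [1] (0,0) acc=36 (h:4 v:8)
  [1] (1,0) acc=5 (h:5 v:1)
  [2] (0,0) acc=61 (h:5 v:5)
  [2] (1,0) acc=53 (h:6 v:8)
  [3] (0,0) acc=61 (h:0 v:0)
  [3] (1,0) acc=63 (h:2 v:5)

PE[1][0].acc = 63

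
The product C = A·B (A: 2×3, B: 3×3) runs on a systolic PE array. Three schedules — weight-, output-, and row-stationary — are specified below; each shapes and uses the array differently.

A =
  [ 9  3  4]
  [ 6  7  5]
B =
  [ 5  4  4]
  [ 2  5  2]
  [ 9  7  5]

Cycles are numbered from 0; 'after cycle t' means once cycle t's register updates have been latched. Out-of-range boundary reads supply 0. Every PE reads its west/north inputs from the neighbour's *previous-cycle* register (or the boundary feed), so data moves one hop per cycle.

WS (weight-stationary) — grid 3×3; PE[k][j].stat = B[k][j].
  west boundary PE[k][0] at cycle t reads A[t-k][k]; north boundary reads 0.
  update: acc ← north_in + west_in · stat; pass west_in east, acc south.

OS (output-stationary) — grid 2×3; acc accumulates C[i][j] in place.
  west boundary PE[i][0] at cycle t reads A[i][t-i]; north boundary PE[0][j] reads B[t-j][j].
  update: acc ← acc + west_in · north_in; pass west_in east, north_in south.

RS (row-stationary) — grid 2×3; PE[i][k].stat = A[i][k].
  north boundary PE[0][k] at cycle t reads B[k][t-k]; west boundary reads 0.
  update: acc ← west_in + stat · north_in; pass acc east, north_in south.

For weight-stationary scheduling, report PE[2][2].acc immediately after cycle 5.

PE[2][2].acc = 63

WS (3×3). Following PE[2][2] plus its west/north inputs:
  after 0 — PE[1][2] acc=0, pass-E 0, pass-S 0
  after 0 — PE[2][1] acc=0, pass-E 0, pass-S 0
  after 0 — PE[2][2] acc=0, pass-E 0, pass-S 0
  after 1 — PE[1][2] acc=0, pass-E 0, pass-S 0
  after 1 — PE[2][1] acc=0, pass-E 0, pass-S 0
  after 1 — PE[2][2] acc=0, pass-E 0, pass-S 0
  after 2 — PE[1][2] acc=0, pass-E 0, pass-S 0
  after 2 — PE[2][1] acc=0, pass-E 0, pass-S 0
  after 2 — PE[2][2] acc=0, pass-E 0, pass-S 0
  after 3 — PE[1][2] acc=42, pass-E 3, pass-S 42
  after 3 — PE[2][1] acc=79, pass-E 4, pass-S 79
  after 3 — PE[2][2] acc=0, pass-E 0, pass-S 0
  after 4 — PE[1][2] acc=38, pass-E 7, pass-S 38
  after 4 — PE[2][1] acc=94, pass-E 5, pass-S 94
  after 4 — PE[2][2] acc=62, pass-E 4, pass-S 62
  after 5 — PE[1][2] acc=0, pass-E 0, pass-S 0
  after 5 — PE[2][1] acc=0, pass-E 0, pass-S 0
  after 5 — PE[2][2] acc=63, pass-E 5, pass-S 63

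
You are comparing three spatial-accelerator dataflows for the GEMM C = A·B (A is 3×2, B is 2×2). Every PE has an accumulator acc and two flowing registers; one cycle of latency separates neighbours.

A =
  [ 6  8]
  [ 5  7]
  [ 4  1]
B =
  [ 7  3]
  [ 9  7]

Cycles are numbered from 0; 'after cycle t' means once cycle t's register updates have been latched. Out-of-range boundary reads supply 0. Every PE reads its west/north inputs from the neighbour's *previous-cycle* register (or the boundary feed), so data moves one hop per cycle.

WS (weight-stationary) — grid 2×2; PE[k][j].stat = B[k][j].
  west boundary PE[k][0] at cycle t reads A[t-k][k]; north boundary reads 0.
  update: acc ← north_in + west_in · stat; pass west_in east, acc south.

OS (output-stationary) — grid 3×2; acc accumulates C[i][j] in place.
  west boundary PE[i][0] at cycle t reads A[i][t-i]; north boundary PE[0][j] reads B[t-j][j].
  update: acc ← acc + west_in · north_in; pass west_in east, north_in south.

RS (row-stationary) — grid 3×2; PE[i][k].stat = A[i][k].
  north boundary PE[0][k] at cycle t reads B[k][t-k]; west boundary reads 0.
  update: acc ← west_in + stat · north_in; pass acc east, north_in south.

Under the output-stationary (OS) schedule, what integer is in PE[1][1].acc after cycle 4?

OS on a 3×2 grid — tracing PE[1][1] and its feeders:
  step 0 · PE0,1: acc=0; fwd→0 fwd↓0
  step 0 · PE1,0: acc=0; fwd→0 fwd↓0
  step 0 · PE1,1: acc=0; fwd→0 fwd↓0
  step 1 · PE0,1: acc=18; fwd→6 fwd↓3
  step 1 · PE1,0: acc=35; fwd→5 fwd↓7
  step 1 · PE1,1: acc=0; fwd→0 fwd↓0
  step 2 · PE0,1: acc=74; fwd→8 fwd↓7
  step 2 · PE1,0: acc=98; fwd→7 fwd↓9
  step 2 · PE1,1: acc=15; fwd→5 fwd↓3
  step 3 · PE0,1: acc=74; fwd→0 fwd↓0
  step 3 · PE1,0: acc=98; fwd→0 fwd↓0
  step 3 · PE1,1: acc=64; fwd→7 fwd↓7
  step 4 · PE0,1: acc=74; fwd→0 fwd↓0
  step 4 · PE1,0: acc=98; fwd→0 fwd↓0
  step 4 · PE1,1: acc=64; fwd→0 fwd↓0

PE[1][1].acc = 64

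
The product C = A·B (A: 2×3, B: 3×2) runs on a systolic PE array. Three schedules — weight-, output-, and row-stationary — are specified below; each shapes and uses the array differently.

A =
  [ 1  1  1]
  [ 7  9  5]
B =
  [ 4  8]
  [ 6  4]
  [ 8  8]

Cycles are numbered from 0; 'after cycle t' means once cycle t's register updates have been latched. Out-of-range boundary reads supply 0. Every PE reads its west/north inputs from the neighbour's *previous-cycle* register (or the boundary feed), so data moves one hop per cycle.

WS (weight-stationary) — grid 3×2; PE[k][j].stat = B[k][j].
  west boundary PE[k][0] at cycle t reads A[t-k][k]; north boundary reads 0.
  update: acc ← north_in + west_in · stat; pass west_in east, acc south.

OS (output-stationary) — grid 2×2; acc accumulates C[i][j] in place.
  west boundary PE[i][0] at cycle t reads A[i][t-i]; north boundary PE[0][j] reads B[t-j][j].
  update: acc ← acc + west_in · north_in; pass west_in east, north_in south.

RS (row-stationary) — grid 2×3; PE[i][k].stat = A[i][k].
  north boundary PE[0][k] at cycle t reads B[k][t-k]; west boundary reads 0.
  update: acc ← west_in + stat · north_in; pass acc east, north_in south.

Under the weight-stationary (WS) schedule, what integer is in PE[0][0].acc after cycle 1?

Tracing WS — 3×2 array, target PE[0][0]:
  [0] (0,0) acc=4 (h:1 v:4)
  [1] (0,0) acc=28 (h:7 v:28)

PE[0][0].acc = 28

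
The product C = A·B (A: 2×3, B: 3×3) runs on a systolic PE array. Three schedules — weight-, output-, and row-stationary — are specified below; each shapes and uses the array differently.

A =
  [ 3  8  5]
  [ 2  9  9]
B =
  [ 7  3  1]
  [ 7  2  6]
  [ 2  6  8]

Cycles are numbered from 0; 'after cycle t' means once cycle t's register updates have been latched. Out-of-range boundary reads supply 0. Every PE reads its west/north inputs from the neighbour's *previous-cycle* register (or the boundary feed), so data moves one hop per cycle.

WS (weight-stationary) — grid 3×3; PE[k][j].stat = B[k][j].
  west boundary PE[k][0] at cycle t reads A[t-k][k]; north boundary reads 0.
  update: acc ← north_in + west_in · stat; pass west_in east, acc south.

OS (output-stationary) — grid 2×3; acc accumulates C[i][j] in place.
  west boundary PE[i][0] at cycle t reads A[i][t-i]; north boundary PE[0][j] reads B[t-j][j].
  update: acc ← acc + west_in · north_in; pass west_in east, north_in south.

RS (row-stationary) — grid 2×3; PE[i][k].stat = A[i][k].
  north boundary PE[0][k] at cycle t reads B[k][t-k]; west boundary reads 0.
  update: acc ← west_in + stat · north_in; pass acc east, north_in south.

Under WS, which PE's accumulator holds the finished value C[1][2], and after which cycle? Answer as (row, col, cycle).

(row, col, cycle) = (2, 2, 5)

WS: C[1][2] accumulates in PE[2][2]:
  cycle 0: PE[2][2] → acc 0, east 0, south 0
  cycle 1: PE[2][2] → acc 0, east 0, south 0
  cycle 2: PE[2][2] → acc 0, east 0, south 0
  cycle 3: PE[2][2] → acc 0, east 0, south 0
  cycle 4: PE[2][2] → acc 91, east 5, south 91
  cycle 5: PE[2][2] → acc 128, east 9, south 128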